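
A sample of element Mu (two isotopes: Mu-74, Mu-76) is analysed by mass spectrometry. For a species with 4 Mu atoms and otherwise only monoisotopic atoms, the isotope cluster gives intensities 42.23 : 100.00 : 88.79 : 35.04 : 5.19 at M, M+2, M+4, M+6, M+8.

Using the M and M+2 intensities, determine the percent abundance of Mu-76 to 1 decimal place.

37.2%

Let p = fractional abundance of Mu-74. I(M+2)/I(M) = [C(4,1)·p^3·(1−p)] / p^4 = 4·(1−p)/p = 100.00/42.23 = 2.3680
(1−p)/p = 2.3680/4 = 0.5920  ⇒  p = 1/(1 + 0.5920) = 0.6281
Mu-74: 62.8%, Mu-76: 37.2%.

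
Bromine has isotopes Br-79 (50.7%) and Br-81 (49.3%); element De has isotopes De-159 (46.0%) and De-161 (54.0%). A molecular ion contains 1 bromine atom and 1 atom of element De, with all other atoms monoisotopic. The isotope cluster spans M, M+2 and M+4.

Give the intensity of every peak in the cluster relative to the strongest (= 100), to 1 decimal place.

46.6 : 100.0 : 53.2

Bromine pattern (n=1): 0.5070 : 0.4930
Element De pattern (n=1): 0.4600 : 0.5400
Convolve the two distributions (both contribute in 2-u steps):
  M: 0.5070×0.4600 = 0.233220
  M+2: 0.5070×0.5400 + 0.4930×0.4600 = 0.500560
  M+4: 0.4930×0.5400 = 0.266220
Scale to base peak (0.500560) = 100: 46.6 : 100.0 : 53.2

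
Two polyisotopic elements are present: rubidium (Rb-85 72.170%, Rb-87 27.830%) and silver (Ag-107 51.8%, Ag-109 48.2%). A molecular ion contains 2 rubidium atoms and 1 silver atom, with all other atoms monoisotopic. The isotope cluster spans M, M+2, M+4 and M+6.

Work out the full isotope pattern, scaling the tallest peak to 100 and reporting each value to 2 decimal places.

58.76 : 100.00 : 50.91 : 8.13

Rubidium pattern (n=2): 0.52085089 : 0.40169822 : 0.07745089
Silver pattern (n=1): 0.5180 : 0.4820
Convolve the two distributions (both contribute in 2-u steps):
  M: 0.52085089×0.5180 = 0.269801
  M+2: 0.52085089×0.4820 + 0.40169822×0.5180 = 0.459130
  M+4: 0.40169822×0.4820 + 0.07745089×0.5180 = 0.233738
  M+6: 0.07745089×0.4820 = 0.037331
Scale to base peak (0.459130) = 100: 58.76 : 100.00 : 50.91 : 8.13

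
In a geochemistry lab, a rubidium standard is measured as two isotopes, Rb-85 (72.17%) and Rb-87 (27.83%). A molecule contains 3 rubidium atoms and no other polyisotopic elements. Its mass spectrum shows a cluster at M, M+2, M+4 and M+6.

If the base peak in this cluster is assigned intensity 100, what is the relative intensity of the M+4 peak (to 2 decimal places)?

38.56

Binomial terms of (0.7217 + 0.2783)^3: M 0.3759, M+2 0.4349, M+4 0.1677, M+6 0.0216 → M+2 is the base peak.
P(M+2) = C(3,1) × 0.7217^2 × 0.2783^1 = 3 × 0.52085089 × 0.2783 = 0.434858 (base)
P(M+4) = C(3,2) × 0.7217^1 × 0.2783^2 = 3 × 0.7217 × 0.07745089 = 0.167689
Relative intensity = 0.167689 / 0.434858 × 100 = 38.56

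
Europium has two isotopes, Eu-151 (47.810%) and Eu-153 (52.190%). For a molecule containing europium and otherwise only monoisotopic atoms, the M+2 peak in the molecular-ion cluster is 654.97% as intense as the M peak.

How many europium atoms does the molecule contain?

The M+2/M ratio from n Eu atoms is n · q/p = n · 0.52190/0.47810.
n = 6.5497 × 0.47810/0.52190 = 6.00 ≈ 6

6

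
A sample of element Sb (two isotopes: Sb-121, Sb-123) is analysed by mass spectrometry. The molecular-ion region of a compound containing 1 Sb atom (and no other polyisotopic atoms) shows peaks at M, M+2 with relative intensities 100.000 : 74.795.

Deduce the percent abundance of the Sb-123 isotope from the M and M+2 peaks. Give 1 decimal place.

Write p for the Sb-121 fraction. I(M+2)/I(M) = [C(1,1)·p^0·(1−p)] / p^1 = 1·(1−p)/p = 74.795/100.000 = 0.7480
(1−p)/p = 0.7480/1 = 0.7480  ⇒  p = 1/(1 + 0.7480) = 0.5721
Sb-121: 57.2%, Sb-123: 42.8%.

42.8%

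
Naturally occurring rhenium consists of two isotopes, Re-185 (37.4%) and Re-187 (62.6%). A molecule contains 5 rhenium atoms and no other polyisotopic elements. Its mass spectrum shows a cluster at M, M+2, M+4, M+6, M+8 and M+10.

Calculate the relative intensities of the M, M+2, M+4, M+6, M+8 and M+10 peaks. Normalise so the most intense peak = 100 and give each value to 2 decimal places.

2.13 : 17.85 : 59.74 : 100.00 : 83.69 : 28.02

Each Re atom is independently Re-185 (p = 0.374) or Re-187 (q = 0.626); the cluster is the binomial expansion (p + q)^5.
P(M) = 0.374^5 = 0.007317
P(M+2) = 5 × 0.374^4 × 0.626^1 = 0.061239
P(M+4) = 10 × 0.374^3 × 0.626^2 = 0.205005
P(M+6) = 10 × 0.374^2 × 0.626^3 = 0.343136
P(M+8) = 5 × 0.374^1 × 0.626^4 = 0.287170
P(M+10) = 0.626^5 = 0.096133
The M+6 peak is largest (0.343136); scaling to 100 gives 2.13 : 17.85 : 59.74 : 100.00 : 83.69 : 28.02.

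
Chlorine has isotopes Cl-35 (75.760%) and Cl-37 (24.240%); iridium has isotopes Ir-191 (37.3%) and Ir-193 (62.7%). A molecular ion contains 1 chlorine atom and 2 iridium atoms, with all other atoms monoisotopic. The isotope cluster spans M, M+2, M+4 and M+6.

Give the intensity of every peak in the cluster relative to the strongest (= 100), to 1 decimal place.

Chlorine pattern (n=1): 0.7576 : 0.2424
Iridium pattern (n=2): 0.139129 : 0.467742 : 0.393129
Convolve the two distributions (both contribute in 2-u steps):
  M: 0.7576×0.139129 = 0.105404
  M+2: 0.7576×0.467742 + 0.2424×0.139129 = 0.388086
  M+4: 0.7576×0.393129 + 0.2424×0.467742 = 0.411215
  M+6: 0.2424×0.393129 = 0.095294
Scale to base peak (0.411215) = 100: 25.6 : 94.4 : 100.0 : 23.2

25.6 : 94.4 : 100.0 : 23.2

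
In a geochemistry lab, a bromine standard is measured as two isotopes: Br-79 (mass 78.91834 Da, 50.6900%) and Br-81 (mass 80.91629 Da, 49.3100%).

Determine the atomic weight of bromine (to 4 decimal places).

Weight each isotope mass by its fractional abundance: 0.506900 × 78.91834 + 0.493100 × 80.91629
= 40.003707 + 39.899823 = 79.903530 Da

79.9035 Da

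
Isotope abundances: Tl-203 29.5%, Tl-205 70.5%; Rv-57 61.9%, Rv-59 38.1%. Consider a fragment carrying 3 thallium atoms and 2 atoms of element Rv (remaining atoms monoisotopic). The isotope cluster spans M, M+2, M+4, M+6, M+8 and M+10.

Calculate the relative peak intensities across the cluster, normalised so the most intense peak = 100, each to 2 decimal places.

2.67 : 22.43 : 70.32 : 100.00 : 62.19 : 13.80

Thallium pattern (n=3): 0.02567237 : 0.18405787 : 0.43986713 : 0.35040263
Element Rv pattern (n=2): 0.383161 : 0.471678 : 0.145161
Convolve the two distributions (both contribute in 2-u steps):
  M: 0.02567237×0.383161 = 0.009837
  M+2: 0.02567237×0.471678 + 0.18405787×0.383161 = 0.082633
  M+4: 0.02567237×0.145161 + 0.18405787×0.471678 + 0.43986713×0.383161 = 0.259083
  M+6: 0.18405787×0.145161 + 0.43986713×0.471678 + 0.35040263×0.383161 = 0.368454
  M+8: 0.43986713×0.145161 + 0.35040263×0.471678 = 0.229129
  M+10: 0.35040263×0.145161 = 0.050865
Scale to base peak (0.368454) = 100: 2.67 : 22.43 : 70.32 : 100.00 : 62.19 : 13.80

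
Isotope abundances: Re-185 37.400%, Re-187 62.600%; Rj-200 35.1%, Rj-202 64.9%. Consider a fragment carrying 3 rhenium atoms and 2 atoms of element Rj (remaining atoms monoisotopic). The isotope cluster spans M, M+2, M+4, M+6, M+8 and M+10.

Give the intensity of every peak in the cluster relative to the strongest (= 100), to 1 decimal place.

1.9 : 16.5 : 57.4 : 100.0 : 87.0 : 30.3

Rhenium pattern (n=3): 0.05231362 : 0.26268713 : 0.43968487 : 0.24531438
Element Rj pattern (n=2): 0.123201 : 0.455598 : 0.421201
Convolve the two distributions (both contribute in 2-u steps):
  M: 0.05231362×0.123201 = 0.006445
  M+2: 0.05231362×0.455598 + 0.26268713×0.123201 = 0.056197
  M+4: 0.05231362×0.421201 + 0.26268713×0.455598 + 0.43968487×0.123201 = 0.195884
  M+6: 0.26268713×0.421201 + 0.43968487×0.455598 + 0.24531438×0.123201 = 0.341187
  M+8: 0.43968487×0.421201 + 0.24531438×0.455598 = 0.296960
  M+10: 0.24531438×0.421201 = 0.103327
Scale to base peak (0.341187) = 100: 1.9 : 16.5 : 57.4 : 100.0 : 87.0 : 30.3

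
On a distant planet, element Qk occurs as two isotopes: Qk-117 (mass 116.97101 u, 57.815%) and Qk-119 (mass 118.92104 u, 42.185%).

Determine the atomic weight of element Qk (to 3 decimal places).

117.794 u

Weight each isotope mass by its fractional abundance: 0.57815 × 116.97101 + 0.42185 × 118.92104
= 67.626789 + 50.166841 = 117.793630 u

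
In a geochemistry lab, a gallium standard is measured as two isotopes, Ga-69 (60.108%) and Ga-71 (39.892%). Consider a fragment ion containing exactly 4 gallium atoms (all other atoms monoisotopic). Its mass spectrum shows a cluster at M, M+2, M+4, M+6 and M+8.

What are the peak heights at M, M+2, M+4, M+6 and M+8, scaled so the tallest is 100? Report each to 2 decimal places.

Expanding (0.60108 + 0.39892)^4:
P(M) = 0.60108^4 = 0.130536
P(M+2) = 4 × 0.60108^3 × 0.39892^1 = 0.346531
P(M+4) = 6 × 0.60108^2 × 0.39892^2 = 0.344975
P(M+6) = 4 × 0.60108^1 × 0.39892^3 = 0.152633
P(M+8) = 0.39892^4 = 0.025325
The M+2 peak is largest (0.346531); scaling to 100 gives 37.67 : 100.00 : 99.55 : 44.05 : 7.31.

37.67 : 100.00 : 99.55 : 44.05 : 7.31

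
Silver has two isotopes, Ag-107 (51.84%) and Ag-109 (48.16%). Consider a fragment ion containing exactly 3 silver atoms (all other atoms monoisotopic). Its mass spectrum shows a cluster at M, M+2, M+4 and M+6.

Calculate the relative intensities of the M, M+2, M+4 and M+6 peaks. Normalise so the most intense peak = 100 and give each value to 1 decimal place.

35.9 : 100.0 : 92.9 : 28.8

Expanding (0.5184 + 0.4816)^3:
P(M) = 0.5184^3 = 0.139314
P(M+2) = 3 × 0.5184^2 × 0.4816^1 = 0.388273
P(M+4) = 3 × 0.5184^1 × 0.4816^2 = 0.360711
P(M+6) = 0.4816^3 = 0.111702
The M+2 peak is largest (0.388273); scaling to 100 gives 35.9 : 100.0 : 92.9 : 28.8.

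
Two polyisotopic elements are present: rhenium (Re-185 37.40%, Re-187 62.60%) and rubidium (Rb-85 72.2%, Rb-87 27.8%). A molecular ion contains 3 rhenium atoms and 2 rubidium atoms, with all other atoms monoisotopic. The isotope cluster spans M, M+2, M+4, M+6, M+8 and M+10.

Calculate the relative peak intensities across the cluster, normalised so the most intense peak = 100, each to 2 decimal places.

8.05 : 46.63 : 100.00 : 95.86 : 39.11 : 5.60

Rhenium pattern (n=3): 0.05231362 : 0.26268713 : 0.43968487 : 0.24531438
Rubidium pattern (n=2): 0.521284 : 0.401432 : 0.077284
Convolve the two distributions (both contribute in 2-u steps):
  M: 0.05231362×0.521284 = 0.027270
  M+2: 0.05231362×0.401432 + 0.26268713×0.521284 = 0.157935
  M+4: 0.05231362×0.077284 + 0.26268713×0.401432 + 0.43968487×0.521284 = 0.338695
  M+6: 0.26268713×0.077284 + 0.43968487×0.401432 + 0.24531438×0.521284 = 0.324684
  M+8: 0.43968487×0.077284 + 0.24531438×0.401432 = 0.132458
  M+10: 0.24531438×0.077284 = 0.018959
Scale to base peak (0.338695) = 100: 8.05 : 46.63 : 100.00 : 95.86 : 39.11 : 5.60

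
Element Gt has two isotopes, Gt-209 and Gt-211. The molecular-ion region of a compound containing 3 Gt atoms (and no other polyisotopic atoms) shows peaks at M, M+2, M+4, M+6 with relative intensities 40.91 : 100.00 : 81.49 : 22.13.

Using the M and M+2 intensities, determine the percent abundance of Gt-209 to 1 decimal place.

55.1%

Let p = fractional abundance of Gt-209. I(M+2)/I(M) = [C(3,1)·p^2·(1−p)] / p^3 = 3·(1−p)/p = 100.00/40.91 = 2.4444
(1−p)/p = 2.4444/3 = 0.8148  ⇒  p = 1/(1 + 0.8148) = 0.5510
Gt-209: 55.1%, Gt-211: 44.9%.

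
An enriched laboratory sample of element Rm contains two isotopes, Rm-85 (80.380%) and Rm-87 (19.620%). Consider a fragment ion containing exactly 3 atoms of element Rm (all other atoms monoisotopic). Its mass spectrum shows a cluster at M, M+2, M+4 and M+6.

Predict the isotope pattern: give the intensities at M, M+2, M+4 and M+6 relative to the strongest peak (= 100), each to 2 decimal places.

100.00 : 73.23 : 17.87 : 1.45

The 3 Rm atoms are independent, so intensities follow the terms of (0.80380 + 0.19620)^3.
P(M) = 0.80380^3 = 0.519331
P(M+2) = 3 × 0.80380^2 × 0.19620^1 = 0.380291
P(M+4) = 3 × 0.80380^1 × 0.19620^2 = 0.092825
P(M+6) = 0.19620^3 = 0.007553
The M peak is largest (0.519331); scaling to 100 gives 100.00 : 73.23 : 17.87 : 1.45.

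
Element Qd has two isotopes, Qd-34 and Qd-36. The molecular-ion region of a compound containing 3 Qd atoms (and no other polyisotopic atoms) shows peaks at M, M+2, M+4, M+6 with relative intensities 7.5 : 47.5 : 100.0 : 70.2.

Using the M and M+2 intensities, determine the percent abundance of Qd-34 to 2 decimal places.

If p is the fraction of Qd that is Qd-34, then I(M+2)/I(M) = [C(3,1)·p^2·(1−p)] / p^3 = 3·(1−p)/p = 47.5/7.5 = 6.3333
(1−p)/p = 6.3333/3 = 2.1111  ⇒  p = 1/(1 + 2.1111) = 0.3214
Qd-34: 32.14%, Qd-36: 67.86%.

32.14%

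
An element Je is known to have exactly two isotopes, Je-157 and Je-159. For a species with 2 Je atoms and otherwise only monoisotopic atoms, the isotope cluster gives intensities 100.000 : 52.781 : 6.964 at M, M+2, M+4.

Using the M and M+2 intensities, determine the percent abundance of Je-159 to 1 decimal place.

20.9%

Let p = fractional abundance of Je-157. I(M+2)/I(M) = [C(2,1)·p^1·(1−p)] / p^2 = 2·(1−p)/p = 52.781/100.000 = 0.5278
(1−p)/p = 0.5278/2 = 0.2639  ⇒  p = 1/(1 + 0.2639) = 0.7912
Je-157: 79.1%, Je-159: 20.9%.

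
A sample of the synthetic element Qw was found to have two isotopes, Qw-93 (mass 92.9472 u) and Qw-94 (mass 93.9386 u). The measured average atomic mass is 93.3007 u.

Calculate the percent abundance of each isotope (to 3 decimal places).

Qw-93: 64.343%, Qw-94: 35.657%

With x = fraction of Qw-93 (so Qw-94 is 1 − x):
92.9472·x + 93.9386·(1 − x) = 93.3007
(92.9472 − 93.9386)·x = 93.3007 − 93.9386
x = -0.6379 / -0.9914 = 0.64343 → 64.343% Qw-93, 35.657% Qw-94.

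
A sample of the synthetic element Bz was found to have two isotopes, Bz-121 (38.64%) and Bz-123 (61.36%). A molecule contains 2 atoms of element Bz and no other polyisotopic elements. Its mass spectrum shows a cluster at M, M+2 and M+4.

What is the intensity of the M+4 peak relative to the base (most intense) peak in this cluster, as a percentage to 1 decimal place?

(0.3864 + 0.6136)^2 gives M 0.1493, M+2 0.4742, M+4 0.3765; the largest is M+2.
P(M+2) = C(2,1) × 0.3864^1 × 0.6136^1 = 2 × 0.3864 × 0.6136 = 0.474190 (base)
P(M+4) = C(2,2) × 0.3864^0 × 0.6136^2 = 1 × 1.0000 × 0.37650496 = 0.376505
Relative intensity = 0.376505 / 0.474190 × 100 = 79.4

79.4%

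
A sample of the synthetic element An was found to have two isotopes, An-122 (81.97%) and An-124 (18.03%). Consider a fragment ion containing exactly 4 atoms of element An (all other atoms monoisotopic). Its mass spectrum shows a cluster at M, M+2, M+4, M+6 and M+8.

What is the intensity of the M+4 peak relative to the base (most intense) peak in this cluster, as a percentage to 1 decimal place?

Term probabilities: M 0.4515, M+2 0.3972, M+4 0.1311, M+6 0.0192, M+8 0.0011. Base peak = M.
P(M) = C(4,0) × 0.8197^4 × 0.1803^0 = 1 × 0.45146048 × 1.0000 = 0.451460 (base)
P(M+4) = C(4,2) × 0.8197^2 × 0.1803^2 = 6 × 0.67190809 × 0.03250809 = 0.131055
Relative intensity = 0.131055 / 0.451460 × 100 = 29.0

29.0%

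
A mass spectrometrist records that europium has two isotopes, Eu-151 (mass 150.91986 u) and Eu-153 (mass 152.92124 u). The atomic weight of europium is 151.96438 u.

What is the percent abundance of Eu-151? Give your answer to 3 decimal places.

Writing the weighted mean with unknown fraction x of Eu-151:
150.91986·x + 152.92124·(1 − x) = 151.96438
(150.91986 − 152.92124)·x = 151.96438 − 152.92124
x = -0.95686 / -2.00138 = 0.47810 → 47.810% Eu-151, 52.190% Eu-153.

47.810%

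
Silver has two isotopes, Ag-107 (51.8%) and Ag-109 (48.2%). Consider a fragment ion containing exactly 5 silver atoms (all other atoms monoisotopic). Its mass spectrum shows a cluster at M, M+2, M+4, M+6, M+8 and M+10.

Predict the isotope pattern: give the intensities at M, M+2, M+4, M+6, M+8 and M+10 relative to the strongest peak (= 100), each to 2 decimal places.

11.55 : 53.73 : 100.00 : 93.05 : 43.29 : 8.06

The 5 Ag atoms are independent, so intensities follow the terms of (0.518 + 0.482)^5.
P(M) = 0.518^5 = 0.037295
P(M+2) = 5 × 0.518^4 × 0.482^1 = 0.173515
P(M+4) = 10 × 0.518^3 × 0.482^2 = 0.322911
P(M+6) = 10 × 0.518^2 × 0.482^3 = 0.300470
P(M+8) = 5 × 0.518^1 × 0.482^4 = 0.139794
P(M+10) = 0.482^5 = 0.026016
The M+4 peak is largest (0.322911); scaling to 100 gives 11.55 : 53.73 : 100.00 : 93.05 : 43.29 : 8.06.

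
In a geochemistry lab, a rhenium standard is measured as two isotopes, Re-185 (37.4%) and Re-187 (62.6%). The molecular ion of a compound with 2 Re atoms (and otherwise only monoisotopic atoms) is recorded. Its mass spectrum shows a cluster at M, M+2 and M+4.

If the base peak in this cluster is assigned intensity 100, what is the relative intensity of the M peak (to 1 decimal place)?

29.9

Binomial terms of (0.374 + 0.626)^2: M 0.1399, M+2 0.4682, M+4 0.3919 → M+2 is the base peak.
P(M+2) = C(2,1) × 0.374^1 × 0.626^1 = 2 × 0.3740 × 0.6260 = 0.468248 (base)
P(M) = C(2,0) × 0.374^2 × 0.626^0 = 1 × 0.139876 × 1.0000 = 0.139876
Relative intensity = 0.139876 / 0.468248 × 100 = 29.9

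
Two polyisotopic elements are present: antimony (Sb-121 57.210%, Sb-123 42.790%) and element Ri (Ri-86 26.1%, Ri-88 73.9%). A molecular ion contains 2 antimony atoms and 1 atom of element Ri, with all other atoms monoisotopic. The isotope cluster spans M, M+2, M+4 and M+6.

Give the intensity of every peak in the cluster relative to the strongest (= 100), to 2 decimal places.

20.86 : 90.25 : 100.00 : 33.03

Antimony pattern (n=2): 0.32729841 : 0.48960318 : 0.18309841
Element Ri pattern (n=1): 0.2610 : 0.7390
Convolve the two distributions (both contribute in 2-u steps):
  M: 0.32729841×0.2610 = 0.085425
  M+2: 0.32729841×0.7390 + 0.48960318×0.2610 = 0.369660
  M+4: 0.48960318×0.7390 + 0.18309841×0.2610 = 0.409605
  M+6: 0.18309841×0.7390 = 0.135310
Scale to base peak (0.409605) = 100: 20.86 : 90.25 : 100.00 : 33.03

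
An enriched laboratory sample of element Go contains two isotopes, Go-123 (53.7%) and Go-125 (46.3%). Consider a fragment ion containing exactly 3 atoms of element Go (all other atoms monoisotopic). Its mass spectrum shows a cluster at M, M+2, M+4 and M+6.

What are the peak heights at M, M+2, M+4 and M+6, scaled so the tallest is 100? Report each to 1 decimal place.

Each Go atom is independently Go-123 (p = 0.537) or Go-125 (q = 0.463); the cluster is the binomial expansion (p + q)^3.
P(M) = 0.537^3 = 0.154854
P(M+2) = 3 × 0.537^2 × 0.463^1 = 0.400545
P(M+4) = 3 × 0.537^1 × 0.463^2 = 0.345348
P(M+6) = 0.463^3 = 0.099253
The M+2 peak is largest (0.400545); scaling to 100 gives 38.7 : 100.0 : 86.2 : 24.8.

38.7 : 100.0 : 86.2 : 24.8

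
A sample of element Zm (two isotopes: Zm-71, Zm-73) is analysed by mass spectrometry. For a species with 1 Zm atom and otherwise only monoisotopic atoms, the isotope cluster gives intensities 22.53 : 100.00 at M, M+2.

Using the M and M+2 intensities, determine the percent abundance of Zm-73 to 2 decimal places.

81.61%

Let p = fractional abundance of Zm-71. I(M+2)/I(M) = [C(1,1)·p^0·(1−p)] / p^1 = 1·(1−p)/p = 100.00/22.53 = 4.4385
(1−p)/p = 4.4385/1 = 4.4385  ⇒  p = 1/(1 + 4.4385) = 0.1839
Zm-71: 18.39%, Zm-73: 81.61%.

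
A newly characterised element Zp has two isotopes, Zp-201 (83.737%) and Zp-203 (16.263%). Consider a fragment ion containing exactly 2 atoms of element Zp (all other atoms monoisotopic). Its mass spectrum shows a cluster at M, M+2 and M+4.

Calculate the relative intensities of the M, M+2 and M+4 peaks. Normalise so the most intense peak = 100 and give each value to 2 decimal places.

The 2 Zp atoms are independent, so intensities follow the terms of (0.83737 + 0.16263)^2.
P(M) = 0.83737^2 = 0.701189
P(M+2) = 2 × 0.83737^1 × 0.16263^1 = 0.272363
P(M+4) = 0.16263^2 = 0.026449
The M peak is largest (0.701189); scaling to 100 gives 100.00 : 38.84 : 3.77.

100.00 : 38.84 : 3.77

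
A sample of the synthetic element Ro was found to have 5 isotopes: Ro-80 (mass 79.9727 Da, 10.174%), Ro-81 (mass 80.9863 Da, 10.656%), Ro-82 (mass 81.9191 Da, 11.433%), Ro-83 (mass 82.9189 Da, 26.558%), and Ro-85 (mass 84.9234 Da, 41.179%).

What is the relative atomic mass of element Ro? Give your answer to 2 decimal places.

83.12 Da

Ar = Σ fᵢ·mᵢ = 0.10174 × 79.9727 + 0.10656 × 80.9863 + 0.11433 × 81.9191 + 0.26558 × 82.9189 + 0.41179 × 84.9234
= 8.13642 + 8.62990 + 9.36581 + 22.02160 + 34.97061 = 83.12434 Da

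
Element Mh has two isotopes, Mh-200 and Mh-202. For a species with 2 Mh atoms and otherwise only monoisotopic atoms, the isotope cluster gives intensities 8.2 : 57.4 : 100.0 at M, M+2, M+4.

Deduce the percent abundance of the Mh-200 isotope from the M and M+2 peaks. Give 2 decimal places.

22.22%

If p is the fraction of Mh that is Mh-200, then I(M+2)/I(M) = [C(2,1)·p^1·(1−p)] / p^2 = 2·(1−p)/p = 57.4/8.2 = 7.0000
(1−p)/p = 7.0000/2 = 3.5000  ⇒  p = 1/(1 + 3.5000) = 0.2222
Mh-200: 22.22%, Mh-202: 77.78%.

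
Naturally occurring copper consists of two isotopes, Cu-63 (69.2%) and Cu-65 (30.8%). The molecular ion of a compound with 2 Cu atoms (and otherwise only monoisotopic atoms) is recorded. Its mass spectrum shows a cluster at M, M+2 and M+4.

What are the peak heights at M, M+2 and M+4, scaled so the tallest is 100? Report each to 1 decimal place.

Each Cu atom is independently Cu-63 (p = 0.692) or Cu-65 (q = 0.308); the cluster is the binomial expansion (p + q)^2.
P(M) = 0.692^2 = 0.478864
P(M+2) = 2 × 0.692^1 × 0.308^1 = 0.426272
P(M+4) = 0.308^2 = 0.094864
The M peak is largest (0.478864); scaling to 100 gives 100.0 : 89.0 : 19.8.

100.0 : 89.0 : 19.8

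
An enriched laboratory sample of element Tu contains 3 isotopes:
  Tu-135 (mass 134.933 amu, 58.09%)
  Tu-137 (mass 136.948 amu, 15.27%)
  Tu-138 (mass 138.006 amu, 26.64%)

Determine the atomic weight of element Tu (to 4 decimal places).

136.0593 amu

Ar = Σ fᵢ·mᵢ = 0.5809 × 134.933 + 0.1527 × 136.948 + 0.2664 × 138.006
= 78.38258 + 20.91196 + 36.76480 = 136.05934 amu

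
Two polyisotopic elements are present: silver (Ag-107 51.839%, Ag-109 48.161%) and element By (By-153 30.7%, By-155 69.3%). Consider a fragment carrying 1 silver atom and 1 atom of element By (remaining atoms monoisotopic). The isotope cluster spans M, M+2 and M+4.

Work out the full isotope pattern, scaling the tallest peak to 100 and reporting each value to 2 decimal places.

Silver pattern (n=1): 0.51839 : 0.48161
Element By pattern (n=1): 0.3070 : 0.6930
Convolve the two distributions (both contribute in 2-u steps):
  M: 0.51839×0.3070 = 0.159146
  M+2: 0.51839×0.6930 + 0.48161×0.3070 = 0.507099
  M+4: 0.48161×0.6930 = 0.333756
Scale to base peak (0.507099) = 100: 31.38 : 100.00 : 65.82

31.38 : 100.00 : 65.82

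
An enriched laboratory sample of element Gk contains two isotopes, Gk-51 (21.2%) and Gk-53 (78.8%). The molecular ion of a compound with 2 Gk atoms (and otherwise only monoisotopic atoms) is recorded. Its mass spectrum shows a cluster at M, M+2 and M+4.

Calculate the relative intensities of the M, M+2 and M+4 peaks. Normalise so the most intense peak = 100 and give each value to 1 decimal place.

Each Gk atom is independently Gk-51 (p = 0.212) or Gk-53 (q = 0.788); the cluster is the binomial expansion (p + q)^2.
P(M) = 0.212^2 = 0.044944
P(M+2) = 2 × 0.212^1 × 0.788^1 = 0.334112
P(M+4) = 0.788^2 = 0.620944
The M+4 peak is largest (0.620944); scaling to 100 gives 7.2 : 53.8 : 100.0.

7.2 : 53.8 : 100.0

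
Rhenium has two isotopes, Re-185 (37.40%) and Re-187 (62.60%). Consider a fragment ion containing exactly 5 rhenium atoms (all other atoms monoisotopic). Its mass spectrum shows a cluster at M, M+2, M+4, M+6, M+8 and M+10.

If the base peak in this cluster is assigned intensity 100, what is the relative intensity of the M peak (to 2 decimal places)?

Binomial terms of (0.3740 + 0.6260)^5: M 0.0073, M+2 0.0612, M+4 0.2050, M+6 0.3431, M+8 0.2872, M+10 0.0961 → M+6 is the base peak.
P(M+6) = C(5,3) × 0.3740^2 × 0.6260^3 = 10 × 0.139876 × 0.24531438 = 0.343136 (base)
P(M) = C(5,0) × 0.3740^5 × 0.6260^0 = 1 × 0.00731742 × 1.0000 = 0.007317
Relative intensity = 0.007317 / 0.343136 × 100 = 2.13

2.13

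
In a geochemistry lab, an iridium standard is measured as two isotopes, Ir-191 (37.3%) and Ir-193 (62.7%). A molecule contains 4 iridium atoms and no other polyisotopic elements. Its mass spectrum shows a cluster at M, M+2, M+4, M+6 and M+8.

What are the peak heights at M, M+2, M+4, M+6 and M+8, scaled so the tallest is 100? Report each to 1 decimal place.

Expanding (0.373 + 0.627)^4:
P(M) = 0.373^4 = 0.019357
P(M+2) = 4 × 0.373^3 × 0.627^1 = 0.130153
P(M+4) = 6 × 0.373^2 × 0.627^2 = 0.328174
P(M+6) = 4 × 0.373^1 × 0.627^3 = 0.367766
P(M+8) = 0.627^4 = 0.154550
The M+6 peak is largest (0.367766); scaling to 100 gives 5.3 : 35.4 : 89.2 : 100.0 : 42.0.

5.3 : 35.4 : 89.2 : 100.0 : 42.0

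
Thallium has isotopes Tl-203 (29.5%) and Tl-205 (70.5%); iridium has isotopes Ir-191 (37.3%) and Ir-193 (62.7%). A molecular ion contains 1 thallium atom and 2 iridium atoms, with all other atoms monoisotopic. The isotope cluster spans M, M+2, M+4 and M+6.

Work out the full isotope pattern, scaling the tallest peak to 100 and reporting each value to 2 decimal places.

Thallium pattern (n=1): 0.2950 : 0.7050
Iridium pattern (n=2): 0.139129 : 0.467742 : 0.393129
Convolve the two distributions (both contribute in 2-u steps):
  M: 0.2950×0.139129 = 0.041043
  M+2: 0.2950×0.467742 + 0.7050×0.139129 = 0.236070
  M+4: 0.2950×0.393129 + 0.7050×0.467742 = 0.445731
  M+6: 0.7050×0.393129 = 0.277156
Scale to base peak (0.445731) = 100: 9.21 : 52.96 : 100.00 : 62.18

9.21 : 52.96 : 100.00 : 62.18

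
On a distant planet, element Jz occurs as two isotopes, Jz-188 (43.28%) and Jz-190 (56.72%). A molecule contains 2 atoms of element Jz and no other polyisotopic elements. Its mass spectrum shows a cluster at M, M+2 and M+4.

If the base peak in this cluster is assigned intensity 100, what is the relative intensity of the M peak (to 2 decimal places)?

38.15

Term probabilities: M 0.1873, M+2 0.4910, M+4 0.3217. Base peak = M+2.
P(M+2) = C(2,1) × 0.4328^1 × 0.5672^1 = 2 × 0.4328 × 0.5672 = 0.490968 (base)
P(M) = C(2,0) × 0.4328^2 × 0.5672^0 = 1 × 0.18731584 × 1.0000 = 0.187316
Relative intensity = 0.187316 / 0.490968 × 100 = 38.15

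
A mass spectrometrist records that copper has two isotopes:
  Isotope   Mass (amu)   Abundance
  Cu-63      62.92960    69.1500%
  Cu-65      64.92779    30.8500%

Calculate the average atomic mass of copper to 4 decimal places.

Ar = Σ fᵢ·mᵢ = 0.691500 × 62.92960 + 0.308500 × 64.92779
= 43.515818 + 20.030223 = 63.546041 amu

63.5460 amu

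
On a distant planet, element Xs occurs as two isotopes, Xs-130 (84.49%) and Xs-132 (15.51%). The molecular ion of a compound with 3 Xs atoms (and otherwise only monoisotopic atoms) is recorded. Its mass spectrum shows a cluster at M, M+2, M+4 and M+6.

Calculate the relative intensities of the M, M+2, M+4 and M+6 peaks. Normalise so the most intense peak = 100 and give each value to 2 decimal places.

100.00 : 55.07 : 10.11 : 0.62

Each Xs atom is independently Xs-130 (p = 0.8449) or Xs-132 (q = 0.1551); the cluster is the binomial expansion (p + q)^3.
P(M) = 0.8449^3 = 0.603137
P(M+2) = 3 × 0.8449^2 × 0.1551^1 = 0.332157
P(M+4) = 3 × 0.8449^1 × 0.1551^2 = 0.060975
P(M+6) = 0.1551^3 = 0.003731
The M peak is largest (0.603137); scaling to 100 gives 100.00 : 55.07 : 10.11 : 0.62.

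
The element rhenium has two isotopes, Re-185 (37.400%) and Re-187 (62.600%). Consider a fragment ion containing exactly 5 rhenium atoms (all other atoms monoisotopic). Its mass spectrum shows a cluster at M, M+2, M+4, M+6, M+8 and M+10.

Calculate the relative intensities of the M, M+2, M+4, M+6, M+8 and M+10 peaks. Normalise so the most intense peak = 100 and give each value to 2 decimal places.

2.13 : 17.85 : 59.74 : 100.00 : 83.69 : 28.02

Each Re atom is independently Re-185 (p = 0.37400) or Re-187 (q = 0.62600); the cluster is the binomial expansion (p + q)^5.
P(M) = 0.37400^5 = 0.007317
P(M+2) = 5 × 0.37400^4 × 0.62600^1 = 0.061239
P(M+4) = 10 × 0.37400^3 × 0.62600^2 = 0.205005
P(M+6) = 10 × 0.37400^2 × 0.62600^3 = 0.343136
P(M+8) = 5 × 0.37400^1 × 0.62600^4 = 0.287170
P(M+10) = 0.62600^5 = 0.096133
The M+6 peak is largest (0.343136); scaling to 100 gives 2.13 : 17.85 : 59.74 : 100.00 : 83.69 : 28.02.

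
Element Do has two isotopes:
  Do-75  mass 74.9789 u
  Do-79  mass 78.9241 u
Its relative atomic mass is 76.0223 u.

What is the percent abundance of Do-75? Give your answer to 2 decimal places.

73.55%

Writing the weighted mean with unknown fraction x of Do-75:
74.9789·x + 78.9241·(1 − x) = 76.0223
(74.9789 − 78.9241)·x = 76.0223 − 78.9241
x = -2.9018 / -3.9452 = 0.73553 → 73.55% Do-75, 26.45% Do-79.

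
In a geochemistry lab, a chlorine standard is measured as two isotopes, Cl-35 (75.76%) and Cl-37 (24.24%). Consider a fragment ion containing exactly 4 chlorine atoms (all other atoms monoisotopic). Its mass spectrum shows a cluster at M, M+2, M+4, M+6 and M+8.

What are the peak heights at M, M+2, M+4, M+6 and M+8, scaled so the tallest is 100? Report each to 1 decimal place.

Each Cl atom is independently Cl-35 (p = 0.7576) or Cl-37 (q = 0.2424); the cluster is the binomial expansion (p + q)^4.
P(M) = 0.7576^4 = 0.329428
P(M+2) = 4 × 0.7576^3 × 0.2424^1 = 0.421612
P(M+4) = 6 × 0.7576^2 × 0.2424^2 = 0.202347
P(M+6) = 4 × 0.7576^1 × 0.2424^3 = 0.043162
P(M+8) = 0.2424^4 = 0.003452
The M+2 peak is largest (0.421612); scaling to 100 gives 78.1 : 100.0 : 48.0 : 10.2 : 0.8.

78.1 : 100.0 : 48.0 : 10.2 : 0.8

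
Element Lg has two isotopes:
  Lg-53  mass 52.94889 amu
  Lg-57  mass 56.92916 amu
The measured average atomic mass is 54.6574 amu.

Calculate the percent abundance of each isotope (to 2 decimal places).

Let x be the fractional abundance of Lg-53; then Lg-57 has abundance 1 − x.
52.94889·x + 56.92916·(1 − x) = 54.6574
(52.94889 − 56.92916)·x = 54.6574 − 56.92916
x = -2.27176 / -3.98027 = 0.57076 → 57.08% Lg-53, 42.92% Lg-57.

Lg-53: 57.08%, Lg-57: 42.92%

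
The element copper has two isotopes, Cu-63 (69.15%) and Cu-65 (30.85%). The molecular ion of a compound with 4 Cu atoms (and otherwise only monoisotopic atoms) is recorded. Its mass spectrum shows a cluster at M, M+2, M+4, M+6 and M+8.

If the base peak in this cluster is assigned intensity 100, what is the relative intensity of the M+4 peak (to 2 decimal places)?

66.92

Term probabilities: M 0.2286, M+2 0.4080, M+4 0.2731, M+6 0.0812, M+8 0.0091. Base peak = M+2.
P(M+2) = C(4,1) × 0.6915^3 × 0.3085^1 = 4 × 0.33065611 × 0.3085 = 0.408030 (base)
P(M+4) = C(4,2) × 0.6915^2 × 0.3085^2 = 6 × 0.47817225 × 0.09517225 = 0.273052
Relative intensity = 0.273052 / 0.408030 × 100 = 66.92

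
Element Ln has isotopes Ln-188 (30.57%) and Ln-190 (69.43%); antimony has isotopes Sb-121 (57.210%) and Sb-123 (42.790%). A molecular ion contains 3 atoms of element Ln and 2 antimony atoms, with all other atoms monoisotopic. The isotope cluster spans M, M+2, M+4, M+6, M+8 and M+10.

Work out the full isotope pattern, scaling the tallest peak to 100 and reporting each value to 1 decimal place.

Element Ln pattern (n=3): 0.02856843 : 0.19465219 : 0.44209034 : 0.33468904
Antimony pattern (n=2): 0.32729841 : 0.48960318 : 0.18309841
Convolve the two distributions (both contribute in 2-u steps):
  M: 0.02856843×0.32729841 = 0.009350
  M+2: 0.02856843×0.48960318 + 0.19465219×0.32729841 = 0.077697
  M+4: 0.02856843×0.18309841 + 0.19465219×0.48960318 + 0.44209034×0.32729841 = 0.245229
  M+6: 0.19465219×0.18309841 + 0.44209034×0.48960318 + 0.33468904×0.32729841 = 0.361633
  M+8: 0.44209034×0.18309841 + 0.33468904×0.48960318 = 0.244811
  M+10: 0.33468904×0.18309841 = 0.061281
Scale to base peak (0.361633) = 100: 2.6 : 21.5 : 67.8 : 100.0 : 67.7 : 16.9

2.6 : 21.5 : 67.8 : 100.0 : 67.7 : 16.9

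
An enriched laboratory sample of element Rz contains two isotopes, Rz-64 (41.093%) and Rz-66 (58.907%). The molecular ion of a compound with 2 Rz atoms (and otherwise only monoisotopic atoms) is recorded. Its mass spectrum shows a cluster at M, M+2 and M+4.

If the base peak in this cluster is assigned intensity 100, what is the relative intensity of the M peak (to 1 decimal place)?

34.9

Binomial terms of (0.41093 + 0.58907)^2: M 0.1689, M+2 0.4841, M+4 0.3470 → M+2 is the base peak.
P(M+2) = C(2,1) × 0.41093^1 × 0.58907^1 = 2 × 0.41093 × 0.58907 = 0.484133 (base)
P(M) = C(2,0) × 0.41093^2 × 0.58907^0 = 1 × 0.16886346 × 1.0000 = 0.168863
Relative intensity = 0.168863 / 0.484133 × 100 = 34.9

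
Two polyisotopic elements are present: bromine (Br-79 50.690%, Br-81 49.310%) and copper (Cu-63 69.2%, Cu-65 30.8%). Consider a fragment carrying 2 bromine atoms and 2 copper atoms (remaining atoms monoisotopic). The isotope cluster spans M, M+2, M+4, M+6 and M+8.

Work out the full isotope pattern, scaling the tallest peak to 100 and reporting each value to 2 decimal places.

34.77 : 98.59 : 100.00 : 42.69 : 6.52

Bromine pattern (n=2): 0.25694761 : 0.49990478 : 0.24314761
Copper pattern (n=2): 0.478864 : 0.426272 : 0.094864
Convolve the two distributions (both contribute in 2-u steps):
  M: 0.25694761×0.478864 = 0.123043
  M+2: 0.25694761×0.426272 + 0.49990478×0.478864 = 0.348916
  M+4: 0.25694761×0.094864 + 0.49990478×0.426272 + 0.24314761×0.478864 = 0.353905
  M+6: 0.49990478×0.094864 + 0.24314761×0.426272 = 0.151070
  M+8: 0.24314761×0.094864 = 0.023066
Scale to base peak (0.353905) = 100: 34.77 : 98.59 : 100.00 : 42.69 : 6.52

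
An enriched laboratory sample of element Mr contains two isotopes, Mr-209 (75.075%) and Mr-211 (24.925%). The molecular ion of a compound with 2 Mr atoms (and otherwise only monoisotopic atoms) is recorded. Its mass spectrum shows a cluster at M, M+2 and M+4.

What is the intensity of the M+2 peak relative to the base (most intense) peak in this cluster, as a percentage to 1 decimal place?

Term probabilities: M 0.5636, M+2 0.3742, M+4 0.0621. Base peak = M.
P(M) = C(2,0) × 0.75075^2 × 0.24925^0 = 1 × 0.56362556 × 1.0000 = 0.563626 (base)
P(M+2) = C(2,1) × 0.75075^1 × 0.24925^1 = 2 × 0.75075 × 0.24925 = 0.374249
Relative intensity = 0.374249 / 0.563626 × 100 = 66.4

66.4%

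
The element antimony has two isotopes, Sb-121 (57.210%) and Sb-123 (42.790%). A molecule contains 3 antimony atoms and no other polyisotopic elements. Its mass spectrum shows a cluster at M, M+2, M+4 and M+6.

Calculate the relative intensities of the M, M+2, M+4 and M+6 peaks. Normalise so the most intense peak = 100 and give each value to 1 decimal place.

The 3 Sb atoms are independent, so intensities follow the terms of (0.57210 + 0.42790)^3.
P(M) = 0.57210^3 = 0.187247
P(M+2) = 3 × 0.57210^2 × 0.42790^1 = 0.420153
P(M+4) = 3 × 0.57210^1 × 0.42790^2 = 0.314252
P(M+6) = 0.42790^3 = 0.078348
The M+2 peak is largest (0.420153); scaling to 100 gives 44.6 : 100.0 : 74.8 : 18.6.

44.6 : 100.0 : 74.8 : 18.6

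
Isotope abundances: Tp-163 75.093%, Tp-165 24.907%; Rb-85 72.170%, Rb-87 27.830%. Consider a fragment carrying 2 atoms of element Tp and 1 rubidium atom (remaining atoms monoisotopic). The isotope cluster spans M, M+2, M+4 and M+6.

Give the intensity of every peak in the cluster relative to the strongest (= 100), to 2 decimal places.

Element Tp pattern (n=2): 0.56389586 : 0.37406827 : 0.06203586
Rubidium pattern (n=1): 0.7217 : 0.2783
Convolve the two distributions (both contribute in 2-u steps):
  M: 0.56389586×0.7217 = 0.406964
  M+2: 0.56389586×0.2783 + 0.37406827×0.7217 = 0.426897
  M+4: 0.37406827×0.2783 + 0.06203586×0.7217 = 0.148874
  M+6: 0.06203586×0.2783 = 0.017265
Scale to base peak (0.426897) = 100: 95.33 : 100.00 : 34.87 : 4.04

95.33 : 100.00 : 34.87 : 4.04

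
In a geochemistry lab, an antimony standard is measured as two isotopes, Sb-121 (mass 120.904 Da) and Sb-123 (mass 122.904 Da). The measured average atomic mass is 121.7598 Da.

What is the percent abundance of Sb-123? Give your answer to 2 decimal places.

42.79%

Let x be the fractional abundance of Sb-121; then Sb-123 has abundance 1 − x.
120.904·x + 122.904·(1 − x) = 121.7598
(120.904 − 122.904)·x = 121.7598 − 122.904
x = -1.1442 / -2.000 = 0.57210 → 57.21% Sb-121, 42.79% Sb-123.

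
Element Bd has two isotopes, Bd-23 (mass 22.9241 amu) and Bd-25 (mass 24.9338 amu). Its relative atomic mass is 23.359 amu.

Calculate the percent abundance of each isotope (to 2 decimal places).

Bd-23: 78.36%, Bd-25: 21.64%

Let x be the fractional abundance of Bd-23; then Bd-25 has abundance 1 − x.
22.9241·x + 24.9338·(1 − x) = 23.359
(22.9241 − 24.9338)·x = 23.359 − 24.9338
x = -1.5748 / -2.0097 = 0.78360 → 78.36% Bd-23, 21.64% Bd-25.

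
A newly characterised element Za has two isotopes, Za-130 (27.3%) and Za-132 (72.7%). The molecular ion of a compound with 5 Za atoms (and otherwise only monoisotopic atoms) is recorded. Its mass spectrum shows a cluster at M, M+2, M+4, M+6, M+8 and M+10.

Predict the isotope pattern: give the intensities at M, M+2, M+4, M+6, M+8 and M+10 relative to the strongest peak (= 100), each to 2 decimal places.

0.40 : 5.30 : 28.20 : 75.10 : 100.00 : 53.26

Expanding (0.273 + 0.727)^5:
P(M) = 0.273^5 = 0.001516
P(M+2) = 5 × 0.273^4 × 0.727^1 = 0.020191
P(M+4) = 10 × 0.273^3 × 0.727^2 = 0.107537
P(M+6) = 10 × 0.273^2 × 0.727^3 = 0.286371
P(M+8) = 5 × 0.273^1 × 0.727^4 = 0.381303
P(M+10) = 0.727^5 = 0.203082
The M+8 peak is largest (0.381303); scaling to 100 gives 0.40 : 5.30 : 28.20 : 75.10 : 100.00 : 53.26.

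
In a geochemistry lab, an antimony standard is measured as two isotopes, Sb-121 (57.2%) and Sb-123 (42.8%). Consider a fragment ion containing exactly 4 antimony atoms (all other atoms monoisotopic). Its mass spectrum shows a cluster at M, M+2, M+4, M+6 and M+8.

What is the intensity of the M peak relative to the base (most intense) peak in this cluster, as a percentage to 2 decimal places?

29.77%

Binomial terms of (0.572 + 0.428)^4: M 0.1070, M+2 0.3204, M+4 0.3596, M+6 0.1794, M+8 0.0336 → M+4 is the base peak.
P(M+4) = C(4,2) × 0.572^2 × 0.428^2 = 6 × 0.327184 × 0.183184 = 0.359609 (base)
P(M) = C(4,0) × 0.572^4 × 0.428^0 = 1 × 0.10704937 × 1.0000 = 0.107049
Relative intensity = 0.107049 / 0.359609 × 100 = 29.77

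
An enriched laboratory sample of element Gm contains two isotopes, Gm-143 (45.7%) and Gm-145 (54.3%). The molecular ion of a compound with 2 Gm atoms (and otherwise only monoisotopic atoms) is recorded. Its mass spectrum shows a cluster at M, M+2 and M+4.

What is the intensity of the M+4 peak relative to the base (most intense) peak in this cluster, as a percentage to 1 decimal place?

Binomial terms of (0.457 + 0.543)^2: M 0.2088, M+2 0.4963, M+4 0.2948 → M+2 is the base peak.
P(M+2) = C(2,1) × 0.457^1 × 0.543^1 = 2 × 0.4570 × 0.5430 = 0.496302 (base)
P(M+4) = C(2,2) × 0.457^0 × 0.543^2 = 1 × 1.0000 × 0.294849 = 0.294849
Relative intensity = 0.294849 / 0.496302 × 100 = 59.4

59.4%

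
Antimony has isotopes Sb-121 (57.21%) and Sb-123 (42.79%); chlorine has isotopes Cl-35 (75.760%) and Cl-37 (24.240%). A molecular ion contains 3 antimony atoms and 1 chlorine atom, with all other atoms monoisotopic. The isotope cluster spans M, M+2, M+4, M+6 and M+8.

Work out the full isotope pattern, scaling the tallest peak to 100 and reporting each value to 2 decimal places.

39.00 : 100.00 : 93.46 : 37.26 : 5.22

Antimony pattern (n=3): 0.18724742 : 0.42015297 : 0.3142518 : 0.07834781
Chlorine pattern (n=1): 0.7576 : 0.2424
Convolve the two distributions (both contribute in 2-u steps):
  M: 0.18724742×0.7576 = 0.141859
  M+2: 0.18724742×0.2424 + 0.42015297×0.7576 = 0.363697
  M+4: 0.42015297×0.2424 + 0.3142518×0.7576 = 0.339922
  M+6: 0.3142518×0.2424 + 0.07834781×0.7576 = 0.135531
  M+8: 0.07834781×0.2424 = 0.018992
Scale to base peak (0.363697) = 100: 39.00 : 100.00 : 93.46 : 37.26 : 5.22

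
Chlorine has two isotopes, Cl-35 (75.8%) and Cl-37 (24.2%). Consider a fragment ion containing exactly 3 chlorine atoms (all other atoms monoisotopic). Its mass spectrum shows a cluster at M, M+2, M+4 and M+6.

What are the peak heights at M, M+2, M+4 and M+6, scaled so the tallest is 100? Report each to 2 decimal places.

Each Cl atom is independently Cl-35 (p = 0.758) or Cl-37 (q = 0.242); the cluster is the binomial expansion (p + q)^3.
P(M) = 0.758^3 = 0.435520
P(M+2) = 3 × 0.758^2 × 0.242^1 = 0.417133
P(M+4) = 3 × 0.758^1 × 0.242^2 = 0.133175
P(M+6) = 0.242^3 = 0.014172
The M peak is largest (0.435520); scaling to 100 gives 100.00 : 95.78 : 30.58 : 3.25.

100.00 : 95.78 : 30.58 : 3.25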